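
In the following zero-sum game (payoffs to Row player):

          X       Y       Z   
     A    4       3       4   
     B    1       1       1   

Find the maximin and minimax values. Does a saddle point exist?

Maximin = 3, Minimax = 3, Saddle: True

Work:
Row minimums: [3, 1] → maximin = 3
Column maximums: [4, 3, 4] → minimax = 3
Saddle point exists! Game value = 3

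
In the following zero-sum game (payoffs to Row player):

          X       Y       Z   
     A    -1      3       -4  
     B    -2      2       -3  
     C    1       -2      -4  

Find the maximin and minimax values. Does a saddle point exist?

Maximin = -3, Minimax = -3, Saddle: True

Work:
Row minimums: [-4, -3, -4] → maximin = -3
Column maximums: [1, 3, -3] → minimax = -3
Saddle point exists! Game value = -3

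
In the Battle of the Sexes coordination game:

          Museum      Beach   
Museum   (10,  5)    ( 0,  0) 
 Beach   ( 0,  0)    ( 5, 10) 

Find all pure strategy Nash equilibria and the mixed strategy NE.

Pure NE: (Museum, Museum) and (Beach, Beach); Mixed NE: p = 0.6667, q = 0.3333

Work:
Check pure NE:
(Museum, Museum): (10, 5) - no unilateral deviation beneficial
(Beach, Beach): (5, 10) - no unilateral deviation beneficial
Mixed NE: P1 plays Museum with p = 0.6667, P2 plays Museum with q = 0.3333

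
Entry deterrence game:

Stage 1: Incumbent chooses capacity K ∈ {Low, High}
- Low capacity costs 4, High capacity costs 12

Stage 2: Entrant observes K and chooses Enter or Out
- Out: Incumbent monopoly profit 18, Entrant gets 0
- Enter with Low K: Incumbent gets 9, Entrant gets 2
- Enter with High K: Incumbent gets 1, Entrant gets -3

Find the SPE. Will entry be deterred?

SPE: (High, Enter|Low, Out|High); Entry deterred. Incumbent net profit = 6

Work:
After Low K: Entrant enters (2 > 0)
After High K: Entrant stays out (-3 < 0)
Incumbent: Low → 9−4=5, High → 18−12=6
Incumbent chooses High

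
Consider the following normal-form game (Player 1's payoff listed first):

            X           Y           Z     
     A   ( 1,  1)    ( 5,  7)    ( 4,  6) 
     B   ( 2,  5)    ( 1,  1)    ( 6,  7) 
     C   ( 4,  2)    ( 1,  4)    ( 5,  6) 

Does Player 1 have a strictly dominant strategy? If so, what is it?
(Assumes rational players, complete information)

No strictly dominant strategy exists for Player 1

Work:
A strategy strictly dominates another if it gives a strictly higher payoff against every opponent action. Compare each pair of P1's strategies column-by-column:
  A vs B: [1 vs 2, 5 vs 1, 4 vs 6] → A does not strictly dominate B (column X: 1 ≤ 2)
  A vs C: [1 vs 4, 5 vs 1, 4 vs 5] → A does not strictly dominate C (column X: 1 ≤ 4)
  B vs A: [2 vs 1, 1 vs 5, 6 vs 4] → B does not strictly dominate A (column Y: 1 ≤ 5)
  B vs C: [2 vs 4, 1 vs 1, 6 vs 5] → B does not strictly dominate C (column X: 2 ≤ 4)
  C vs A: [4 vs 1, 1 vs 5, 5 vs 4] → C does not strictly dominate A (column Y: 1 ≤ 5)
  C vs B: [4 vs 2, 1 vs 1, 5 vs 6] → C does not strictly dominate B (column Y: 1 ≤ 1)
No single strategy strictly dominates all others → no strictly dominant strategy.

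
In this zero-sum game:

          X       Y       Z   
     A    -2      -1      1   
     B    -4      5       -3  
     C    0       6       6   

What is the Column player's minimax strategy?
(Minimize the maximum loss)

Column should play X, value = 0

Work:
Column player minimizes Row's maximum payoff:
Column X: max payoff to Row = 0
Column Y: max payoff to Row = 6
Column Z: max payoff to Row = 6
Minimum is 0, achieved by column X.
Minimax strategy: X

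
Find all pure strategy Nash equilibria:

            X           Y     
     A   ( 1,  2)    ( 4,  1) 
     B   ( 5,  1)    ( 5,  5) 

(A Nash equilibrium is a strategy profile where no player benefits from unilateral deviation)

Nash equilibrium: (B, Y)

Work:
Best responses:
  P1 vs X: payoffs [1, 5] → best response B (payoff 5)
  P1 vs Y: payoffs [4, 5] → best response B (payoff 5)
  P2 vs A: payoffs [2, 1] → best response X (payoff 2)
  P2 vs B: payoffs [1, 5] → best response Y (payoff 5)
Mutual best responses: (B,Y) → Nash equilibria.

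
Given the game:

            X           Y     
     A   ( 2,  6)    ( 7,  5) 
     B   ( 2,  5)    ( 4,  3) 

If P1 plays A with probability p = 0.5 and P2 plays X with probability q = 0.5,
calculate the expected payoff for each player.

E[P1] = 3.75, E[P2] = 4.75

Work:
E[P1] = p·q·π₁(A,X) + p·(1-q)·π₁(A,Y) + (1-p)·q·π₁(B,X) + (1-p)·(1-q)·π₁(B,Y)
= 0.5·0.5·2 + 0.5·0.5·7 + 0.5·0.5·2 + 0.5·0.5·4
= 3.75

E[P2] = 4.75 (similar calculation)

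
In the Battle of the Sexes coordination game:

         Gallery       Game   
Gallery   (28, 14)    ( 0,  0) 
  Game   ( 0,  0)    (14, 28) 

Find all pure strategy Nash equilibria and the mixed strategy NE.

Pure NE: (Gallery, Gallery) and (Game, Game); Mixed NE: p = 0.6667, q = 0.3333

Work:
Check pure NE:
(Gallery, Gallery): (28, 14) - no unilateral deviation beneficial
(Game, Game): (14, 28) - no unilateral deviation beneficial
Mixed NE: P1 plays Gallery with p = 0.6667, P2 plays Gallery with q = 0.3333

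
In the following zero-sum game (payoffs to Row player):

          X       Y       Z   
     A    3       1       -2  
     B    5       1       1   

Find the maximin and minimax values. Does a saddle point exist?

Maximin = 1, Minimax = 1, Saddle: True

Work:
Row minimums: [-2, 1] → maximin = 1
Column maximums: [5, 1, 1] → minimax = 1
Saddle point exists! Game value = 1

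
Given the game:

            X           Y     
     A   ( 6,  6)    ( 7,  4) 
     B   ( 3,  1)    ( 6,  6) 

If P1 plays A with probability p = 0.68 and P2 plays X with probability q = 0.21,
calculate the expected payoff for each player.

E[P1] = 6.3356, E[P2] = 4.5896

Work:
E[P1] = p·q·π₁(A,X) + p·(1-q)·π₁(A,Y) + (1-p)·q·π₁(B,X) + (1-p)·(1-q)·π₁(B,Y)
= 0.68·0.21·6 + 0.68·0.79·7 + 0.32·0.21·3 + 0.32·0.79·6
= 6.3356

E[P2] = 4.5896 (similar calculation)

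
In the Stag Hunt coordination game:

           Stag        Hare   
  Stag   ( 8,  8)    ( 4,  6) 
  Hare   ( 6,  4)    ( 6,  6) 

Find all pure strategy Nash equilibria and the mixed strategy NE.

Pure NE: (Stag, Stag) and (Hare, Hare); Mixed NE: p = 0.5, q = 0.5

Work:
Check pure NE:
(Stag, Stag): (8, 8) - no unilateral deviation beneficial
(Hare, Hare): (6, 6) - no unilateral deviation beneficial
Mixed NE: P1 plays Stag with p = 0.5, P2 plays Stag with q = 0.5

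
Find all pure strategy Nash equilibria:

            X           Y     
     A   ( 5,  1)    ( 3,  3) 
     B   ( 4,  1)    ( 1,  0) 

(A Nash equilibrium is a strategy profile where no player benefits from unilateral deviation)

Nash equilibrium: (A, Y)

Work:
Best responses:
  P1 vs X: payoffs [5, 4] → best response A (payoff 5)
  P1 vs Y: payoffs [3, 1] → best response A (payoff 3)
  P2 vs A: payoffs [1, 3] → best response Y (payoff 3)
  P2 vs B: payoffs [1, 0] → best response X (payoff 1)
Mutual best responses: (A,Y) → Nash equilibria.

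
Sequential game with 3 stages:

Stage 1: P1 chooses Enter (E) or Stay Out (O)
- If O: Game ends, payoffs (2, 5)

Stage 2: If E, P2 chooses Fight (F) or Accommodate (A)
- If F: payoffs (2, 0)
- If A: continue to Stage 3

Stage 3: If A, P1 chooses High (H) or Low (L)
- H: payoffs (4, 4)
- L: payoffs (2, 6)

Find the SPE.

SPE: (E, A, H); Outcome (4, 4)

Work:
Stage 3: P1 chooses H (4 vs 2)
Stage 2: P2: F->0, A->4 (anticipating H). Choose A
Stage 1: P1: O->2, E->4 (anticipating A, H). Choose E
SPE path: E -> A -> H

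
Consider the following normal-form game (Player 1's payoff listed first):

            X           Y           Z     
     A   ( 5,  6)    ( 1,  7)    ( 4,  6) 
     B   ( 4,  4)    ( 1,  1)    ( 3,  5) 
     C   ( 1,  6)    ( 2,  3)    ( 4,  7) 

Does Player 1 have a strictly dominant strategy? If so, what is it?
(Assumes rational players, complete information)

No strictly dominant strategy exists for Player 1

Work:
A strategy strictly dominates another if it gives a strictly higher payoff against every opponent action. Compare each pair of P1's strategies column-by-column:
  A vs B: [5 vs 4, 1 vs 1, 4 vs 3] → A does not strictly dominate B (column Y: 1 ≤ 1)
  A vs C: [5 vs 1, 1 vs 2, 4 vs 4] → A does not strictly dominate C (column Y: 1 ≤ 2)
  B vs A: [4 vs 5, 1 vs 1, 3 vs 4] → B does not strictly dominate A (column X: 4 ≤ 5)
  B vs C: [4 vs 1, 1 vs 2, 3 vs 4] → B does not strictly dominate C (column Y: 1 ≤ 2)
  C vs A: [1 vs 5, 2 vs 1, 4 vs 4] → C does not strictly dominate A (column X: 1 ≤ 5)
  C vs B: [1 vs 4, 2 vs 1, 4 vs 3] → C does not strictly dominate B (column X: 1 ≤ 4)
No single strategy strictly dominates all others → no strictly dominant strategy.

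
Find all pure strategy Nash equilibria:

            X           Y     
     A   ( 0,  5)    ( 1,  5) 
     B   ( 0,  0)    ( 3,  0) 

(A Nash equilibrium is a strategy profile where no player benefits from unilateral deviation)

Nash equilibrium: (A, X), (B, X), (B, Y)

Work:
Best responses:
  P1 vs X: payoffs [0, 0] → best response A/B (payoff 0)
  P1 vs Y: payoffs [1, 3] → best response B (payoff 3)
  P2 vs A: payoffs [5, 5] → best response X/Y (payoff 5)
  P2 vs B: payoffs [0, 0] → best response X/Y (payoff 0)
Mutual best responses: (A,X), (B,X), (B,Y) → Nash equilibria.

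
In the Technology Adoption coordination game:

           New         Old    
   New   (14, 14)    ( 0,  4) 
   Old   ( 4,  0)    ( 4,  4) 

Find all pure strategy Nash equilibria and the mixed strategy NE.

Pure NE: (New, New) and (Old, Old); Mixed NE: p = 0.2857, q = 0.2857

Work:
Check pure NE:
(New, New): (14, 14) - no unilateral deviation beneficial
(Old, Old): (4, 4) - no unilateral deviation beneficial
Mixed NE: P1 plays New with p = 0.2857, P2 plays New with q = 0.2857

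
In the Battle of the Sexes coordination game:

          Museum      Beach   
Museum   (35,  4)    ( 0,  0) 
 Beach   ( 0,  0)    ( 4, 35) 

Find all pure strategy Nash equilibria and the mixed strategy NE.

Pure NE: (Museum, Museum) and (Beach, Beach); Mixed NE: p = 0.8974, q = 0.1026

Work:
Check pure NE:
(Museum, Museum): (35, 4) - no unilateral deviation beneficial
(Beach, Beach): (4, 35) - no unilateral deviation beneficial
Mixed NE: P1 plays Museum with p = 0.8974, P2 plays Museum with q = 0.1026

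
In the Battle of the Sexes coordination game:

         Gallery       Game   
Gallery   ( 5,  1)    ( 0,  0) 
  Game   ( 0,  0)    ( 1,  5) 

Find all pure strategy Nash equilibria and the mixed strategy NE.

Pure NE: (Gallery, Gallery) and (Game, Game); Mixed NE: p = 0.8333, q = 0.1667

Work:
Check pure NE:
(Gallery, Gallery): (5, 1) - no unilateral deviation beneficial
(Game, Game): (1, 5) - no unilateral deviation beneficial
Mixed NE: P1 plays Gallery with p = 0.8333, P2 plays Gallery with q = 0.1667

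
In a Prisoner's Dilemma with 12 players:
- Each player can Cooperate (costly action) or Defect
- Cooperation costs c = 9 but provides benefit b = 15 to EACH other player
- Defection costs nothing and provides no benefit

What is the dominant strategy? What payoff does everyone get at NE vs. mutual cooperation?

Dominant: Defect; NE payoff = 0; Coop payoff = 156

Work:
Defect dominates (saves cost c = 9, benefit to others is external)
NE: All defect → everyone gets 0
If all cooperate: each receives (11)×15 - 9 = 156
Social dilemma: 156 > 0 but NE gives 0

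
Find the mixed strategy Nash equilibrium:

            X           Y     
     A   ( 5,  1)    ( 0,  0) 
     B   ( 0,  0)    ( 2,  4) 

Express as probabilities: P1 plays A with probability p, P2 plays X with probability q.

p = 0.8, q = 0.2857

Work:
Find probabilities that make opponent indifferent:
P2 chooses q to make P1 indifferent between A and B
P1 chooses p to make P2 indifferent between X and Y
Mixed NE: P1 plays (A: 0.8, B: 0.2), P2 plays (X: 0.2857, Y: 0.7143)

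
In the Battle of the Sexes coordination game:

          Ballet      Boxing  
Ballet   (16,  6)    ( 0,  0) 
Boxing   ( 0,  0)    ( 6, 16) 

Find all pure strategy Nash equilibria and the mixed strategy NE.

Pure NE: (Ballet, Ballet) and (Boxing, Boxing); Mixed NE: p = 0.7273, q = 0.2727

Work:
Check pure NE:
(Ballet, Ballet): (16, 6) - no unilateral deviation beneficial
(Boxing, Boxing): (6, 16) - no unilateral deviation beneficial
Mixed NE: P1 plays Ballet with p = 0.7273, P2 plays Ballet with q = 0.2727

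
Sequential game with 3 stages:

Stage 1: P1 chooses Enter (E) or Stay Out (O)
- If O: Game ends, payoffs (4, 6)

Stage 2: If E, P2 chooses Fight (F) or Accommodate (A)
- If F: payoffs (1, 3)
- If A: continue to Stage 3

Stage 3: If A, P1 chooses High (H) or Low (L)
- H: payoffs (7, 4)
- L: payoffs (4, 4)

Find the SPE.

SPE: (E, A, H); Outcome (7, 4)

Work:
Stage 3: P1 chooses H (7 vs 4)
Stage 2: P2: F->3, A->4 (anticipating H). Choose A
Stage 1: P1: O->4, E->7 (anticipating A, H). Choose E
SPE path: E -> A -> H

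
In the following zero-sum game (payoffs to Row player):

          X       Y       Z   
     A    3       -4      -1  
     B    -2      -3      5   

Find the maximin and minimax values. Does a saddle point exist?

Maximin = -3, Minimax = -3, Saddle: True

Work:
Row minimums: [-4, -3] → maximin = -3
Column maximums: [3, -3, 5] → minimax = -3
Saddle point exists! Game value = -3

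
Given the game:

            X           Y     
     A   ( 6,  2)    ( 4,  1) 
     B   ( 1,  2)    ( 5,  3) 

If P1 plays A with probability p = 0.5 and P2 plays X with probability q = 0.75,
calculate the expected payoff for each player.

E[P1] = 3.75, E[P2] = 2.0

Work:
E[P1] = p·q·π₁(A,X) + p·(1-q)·π₁(A,Y) + (1-p)·q·π₁(B,X) + (1-p)·(1-q)·π₁(B,Y)
= 0.5·0.75·6 + 0.5·0.25·4 + 0.5·0.75·1 + 0.5·0.25·5
= 3.75

E[P2] = 2.0 (similar calculation)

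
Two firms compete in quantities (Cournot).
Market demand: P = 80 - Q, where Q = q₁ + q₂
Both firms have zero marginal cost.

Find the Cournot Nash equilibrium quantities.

q₁* = q₂* = 26.67; P* = 26.67

Work:
Profit: π_i = P·q_i = (a - q_i - q_j)·q_i
FOC: ∂π_i/∂q_i = a - 2q_i - q_j = 0
Reaction function: q_i = (80 - q_j)/2
Symmetry: q* = 80/3 = 26.67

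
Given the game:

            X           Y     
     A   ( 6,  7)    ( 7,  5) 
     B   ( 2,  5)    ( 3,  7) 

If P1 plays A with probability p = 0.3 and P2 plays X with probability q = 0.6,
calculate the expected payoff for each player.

E[P1] = 3.6, E[P2] = 5.92

Work:
E[P1] = p·q·π₁(A,X) + p·(1-q)·π₁(A,Y) + (1-p)·q·π₁(B,X) + (1-p)·(1-q)·π₁(B,Y)
= 0.3·0.6·6 + 0.3·0.4·7 + 0.7·0.6·2 + 0.7·0.4·3
= 3.6

E[P2] = 5.92 (similar calculation)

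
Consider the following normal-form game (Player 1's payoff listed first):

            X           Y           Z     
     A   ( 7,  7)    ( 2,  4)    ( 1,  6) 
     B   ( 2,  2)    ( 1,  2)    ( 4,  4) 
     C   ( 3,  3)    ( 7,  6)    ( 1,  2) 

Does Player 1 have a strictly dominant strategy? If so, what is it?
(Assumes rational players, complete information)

No strictly dominant strategy exists for Player 1

Work:
A strategy strictly dominates another if it gives a strictly higher payoff against every opponent action. Compare each pair of P1's strategies column-by-column:
  A vs B: [7 vs 2, 2 vs 1, 1 vs 4] → A does not strictly dominate B (column Z: 1 ≤ 4)
  A vs C: [7 vs 3, 2 vs 7, 1 vs 1] → A does not strictly dominate C (column Y: 2 ≤ 7)
  B vs A: [2 vs 7, 1 vs 2, 4 vs 1] → B does not strictly dominate A (column X: 2 ≤ 7)
  B vs C: [2 vs 3, 1 vs 7, 4 vs 1] → B does not strictly dominate C (column X: 2 ≤ 3)
  C vs A: [3 vs 7, 7 vs 2, 1 vs 1] → C does not strictly dominate A (column X: 3 ≤ 7)
  C vs B: [3 vs 2, 7 vs 1, 1 vs 4] → C does not strictly dominate B (column Z: 1 ≤ 4)
No single strategy strictly dominates all others → no strictly dominant strategy.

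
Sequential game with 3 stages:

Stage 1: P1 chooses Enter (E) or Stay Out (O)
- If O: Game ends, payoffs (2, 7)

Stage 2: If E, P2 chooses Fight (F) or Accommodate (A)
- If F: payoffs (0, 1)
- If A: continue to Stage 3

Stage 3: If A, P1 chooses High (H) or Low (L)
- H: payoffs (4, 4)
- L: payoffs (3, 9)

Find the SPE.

SPE: (E, A, H); Outcome (4, 4)

Work:
Stage 3: P1 chooses H (4 vs 3)
Stage 2: P2: F->1, A->4 (anticipating H). Choose A
Stage 1: P1: O->2, E->4 (anticipating A, H). Choose E
SPE path: E -> A -> H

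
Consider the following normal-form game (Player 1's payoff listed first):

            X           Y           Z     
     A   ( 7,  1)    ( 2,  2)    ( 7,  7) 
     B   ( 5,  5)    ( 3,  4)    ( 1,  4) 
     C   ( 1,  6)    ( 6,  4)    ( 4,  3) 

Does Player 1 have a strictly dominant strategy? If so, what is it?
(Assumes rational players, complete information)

No strictly dominant strategy exists for Player 1

Work:
A strategy strictly dominates another if it gives a strictly higher payoff against every opponent action. Compare each pair of P1's strategies column-by-column:
  A vs B: [7 vs 5, 2 vs 3, 7 vs 1] → A does not strictly dominate B (column Y: 2 ≤ 3)
  A vs C: [7 vs 1, 2 vs 6, 7 vs 4] → A does not strictly dominate C (column Y: 2 ≤ 6)
  B vs A: [5 vs 7, 3 vs 2, 1 vs 7] → B does not strictly dominate A (column X: 5 ≤ 7)
  B vs C: [5 vs 1, 3 vs 6, 1 vs 4] → B does not strictly dominate C (column Y: 3 ≤ 6)
  C vs A: [1 vs 7, 6 vs 2, 4 vs 7] → C does not strictly dominate A (column X: 1 ≤ 7)
  C vs B: [1 vs 5, 6 vs 3, 4 vs 1] → C does not strictly dominate B (column X: 1 ≤ 5)
No single strategy strictly dominates all others → no strictly dominant strategy.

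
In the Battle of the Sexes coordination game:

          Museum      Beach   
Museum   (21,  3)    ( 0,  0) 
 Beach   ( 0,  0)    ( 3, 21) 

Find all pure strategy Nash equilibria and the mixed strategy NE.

Pure NE: (Museum, Museum) and (Beach, Beach); Mixed NE: p = 0.875, q = 0.125

Work:
Check pure NE:
(Museum, Museum): (21, 3) - no unilateral deviation beneficial
(Beach, Beach): (3, 21) - no unilateral deviation beneficial
Mixed NE: P1 plays Museum with p = 0.875, P2 plays Museum with q = 0.125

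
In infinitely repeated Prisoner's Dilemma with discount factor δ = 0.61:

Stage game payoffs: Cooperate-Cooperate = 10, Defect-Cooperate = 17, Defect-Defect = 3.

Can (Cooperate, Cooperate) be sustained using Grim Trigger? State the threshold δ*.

δ* = 0.5; since δ = 0.61 ≥ 0.5, cooperation can be sustained

Work:
For Grim Trigger:
Cooperate forever: 10/(1-δ)
Defect then punished: 17 + 3·δ/(1-δ)
Need: 10/(1-δ) ≥ 17 + 3·δ/(1-δ)
Solving: δ ≥ (T-R)/(T-P) = (17-10)/(17-3) = 0.5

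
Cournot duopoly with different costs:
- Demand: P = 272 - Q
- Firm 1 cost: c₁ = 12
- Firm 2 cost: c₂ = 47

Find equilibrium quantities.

q₁* = 98.33, q₂* = 63.33

Work:
Reaction: q₁ = (272 - 12 - q₂)/2
Reaction: q₂ = (272 - 47 - q₁)/2
Solve simultaneously:
q₁* = (272 - 2×12 + 47)/3 = 98.33
q₂* = (272 - 2×47 + 12)/3 = 63.33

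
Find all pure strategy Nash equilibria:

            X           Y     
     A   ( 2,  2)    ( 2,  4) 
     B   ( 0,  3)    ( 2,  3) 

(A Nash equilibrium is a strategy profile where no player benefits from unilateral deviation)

Nash equilibrium: (A, Y), (B, Y)

Work:
Best responses:
  P1 vs X: payoffs [2, 0] → best response A (payoff 2)
  P1 vs Y: payoffs [2, 2] → best response A/B (payoff 2)
  P2 vs A: payoffs [2, 4] → best response Y (payoff 4)
  P2 vs B: payoffs [3, 3] → best response X/Y (payoff 3)
Mutual best responses: (A,Y), (B,Y) → Nash equilibria.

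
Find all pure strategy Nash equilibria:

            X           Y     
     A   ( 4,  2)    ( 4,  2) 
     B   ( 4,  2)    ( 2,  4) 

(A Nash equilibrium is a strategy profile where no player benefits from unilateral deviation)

Nash equilibrium: (A, X), (A, Y)

Work:
Best responses:
  P1 vs X: payoffs [4, 4] → best response A/B (payoff 4)
  P1 vs Y: payoffs [4, 2] → best response A (payoff 4)
  P2 vs A: payoffs [2, 2] → best response X/Y (payoff 2)
  P2 vs B: payoffs [2, 4] → best response Y (payoff 4)
Mutual best responses: (A,X), (A,Y) → Nash equilibria.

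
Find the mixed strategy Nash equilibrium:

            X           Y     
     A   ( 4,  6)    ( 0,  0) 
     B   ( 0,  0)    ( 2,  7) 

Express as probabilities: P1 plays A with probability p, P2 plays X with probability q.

p = 0.5385, q = 0.3333

Work:
Find probabilities that make opponent indifferent:
P2 chooses q to make P1 indifferent between A and B
P1 chooses p to make P2 indifferent between X and Y
Mixed NE: P1 plays (A: 0.5385, B: 0.4615), P2 plays (X: 0.3333, Y: 0.6667)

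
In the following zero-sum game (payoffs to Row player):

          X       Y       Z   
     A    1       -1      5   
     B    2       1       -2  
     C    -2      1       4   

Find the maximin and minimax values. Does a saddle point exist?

Maximin = -1, Minimax = 1, Saddle: False

Work:
Row minimums: [-1, -2, -2] → maximin = -1
Column maximums: [2, 1, 5] → minimax = 1
No saddle point (maximin ≠ minimax). Mixed strategy needed.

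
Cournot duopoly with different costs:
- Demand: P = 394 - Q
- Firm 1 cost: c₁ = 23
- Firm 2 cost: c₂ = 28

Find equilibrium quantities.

q₁* = 125.33, q₂* = 120.33

Work:
Reaction: q₁ = (394 - 23 - q₂)/2
Reaction: q₂ = (394 - 28 - q₁)/2
Solve simultaneously:
q₁* = (394 - 2×23 + 28)/3 = 125.33
q₂* = (394 - 2×28 + 23)/3 = 120.33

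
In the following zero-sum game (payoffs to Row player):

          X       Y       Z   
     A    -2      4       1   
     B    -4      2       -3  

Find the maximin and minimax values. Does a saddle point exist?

Maximin = -2, Minimax = -2, Saddle: True

Work:
Row minimums: [-2, -4] → maximin = -2
Column maximums: [-2, 4, 1] → minimax = -2
Saddle point exists! Game value = -2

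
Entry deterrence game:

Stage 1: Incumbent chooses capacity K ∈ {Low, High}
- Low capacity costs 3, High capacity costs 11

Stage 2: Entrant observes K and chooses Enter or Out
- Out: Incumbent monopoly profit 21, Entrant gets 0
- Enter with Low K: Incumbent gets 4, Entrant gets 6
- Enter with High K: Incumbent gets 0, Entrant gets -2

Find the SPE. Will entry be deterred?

SPE: (High, Enter|Low, Out|High); Entry deterred. Incumbent net profit = 10

Work:
After Low K: Entrant enters (6 > 0)
After High K: Entrant stays out (-2 < 0)
Incumbent: Low → 4−3=1, High → 21−11=10
Incumbent chooses High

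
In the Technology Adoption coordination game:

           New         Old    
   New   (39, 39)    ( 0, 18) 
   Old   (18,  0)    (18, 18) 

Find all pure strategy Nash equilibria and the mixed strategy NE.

Pure NE: (New, New) and (Old, Old); Mixed NE: p = 0.4615, q = 0.4615

Work:
Check pure NE:
(New, New): (39, 39) - no unilateral deviation beneficial
(Old, Old): (18, 18) - no unilateral deviation beneficial
Mixed NE: P1 plays New with p = 0.4615, P2 plays New with q = 0.4615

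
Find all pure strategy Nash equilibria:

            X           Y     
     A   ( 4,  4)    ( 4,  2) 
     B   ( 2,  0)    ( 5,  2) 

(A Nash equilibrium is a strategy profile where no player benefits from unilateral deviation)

Nash equilibrium: (A, X), (B, Y)

Work:
Best responses:
  P1 vs X: payoffs [4, 2] → best response A (payoff 4)
  P1 vs Y: payoffs [4, 5] → best response B (payoff 5)
  P2 vs A: payoffs [4, 2] → best response X (payoff 4)
  P2 vs B: payoffs [0, 2] → best response Y (payoff 2)
Mutual best responses: (A,X), (B,Y) → Nash equilibria.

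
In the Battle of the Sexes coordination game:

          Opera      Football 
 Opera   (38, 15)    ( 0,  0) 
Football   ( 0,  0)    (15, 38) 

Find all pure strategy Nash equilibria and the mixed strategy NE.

Pure NE: (Opera, Opera) and (Football, Football); Mixed NE: p = 0.717, q = 0.283

Work:
Check pure NE:
(Opera, Opera): (38, 15) - no unilateral deviation beneficial
(Football, Football): (15, 38) - no unilateral deviation beneficial
Mixed NE: P1 plays Opera with p = 0.717, P2 plays Opera with q = 0.283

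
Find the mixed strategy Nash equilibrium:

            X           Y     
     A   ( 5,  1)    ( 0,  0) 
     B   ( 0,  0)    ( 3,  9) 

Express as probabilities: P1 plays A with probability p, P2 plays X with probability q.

p = 0.9, q = 0.375

Work:
Find probabilities that make opponent indifferent:
P2 chooses q to make P1 indifferent between A and B
P1 chooses p to make P2 indifferent between X and Y
Mixed NE: P1 plays (A: 0.9, B: 0.1), P2 plays (X: 0.375, Y: 0.625)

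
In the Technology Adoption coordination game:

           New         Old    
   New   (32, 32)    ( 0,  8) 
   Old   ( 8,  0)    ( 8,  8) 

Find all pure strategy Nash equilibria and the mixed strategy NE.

Pure NE: (New, New) and (Old, Old); Mixed NE: p = 0.25, q = 0.25

Work:
Check pure NE:
(New, New): (32, 32) - no unilateral deviation beneficial
(Old, Old): (8, 8) - no unilateral deviation beneficial
Mixed NE: P1 plays New with p = 0.25, P2 plays New with q = 0.25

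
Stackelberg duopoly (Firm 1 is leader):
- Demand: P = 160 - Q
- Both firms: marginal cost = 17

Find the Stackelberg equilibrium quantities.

q₁* (leader) = 71.5, q₂* (follower) = 35.75

Work:
Follower's reaction: q₂ = (a - c - q₁)/2
Leader substitutes: π₁ = q₁·(a - q₁ - (a-c-q₁)/2 - c)
FOC: q₁* = (160 - 17)/2 = 71.50
Then: q₂* = (160 - 17 - 71.5)/2 = 35.75
Leader has first-mover advantage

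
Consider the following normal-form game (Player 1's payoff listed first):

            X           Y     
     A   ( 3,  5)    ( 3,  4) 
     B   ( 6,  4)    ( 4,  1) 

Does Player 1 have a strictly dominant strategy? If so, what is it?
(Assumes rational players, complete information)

Yes, Player 1's strictly dominant strategy is B

Work:
A strategy strictly dominates another if it gives a strictly higher payoff against every opponent action. Compare each pair of P1's strategies column-by-column:
  A vs B: [3 vs 6, 3 vs 4] → A does not strictly dominate B (column X: 3 ≤ 6)
  B vs A: [6 vs 3, 4 vs 3] → B strictly dominates A
B strictly dominates every other strategy → strictly dominant.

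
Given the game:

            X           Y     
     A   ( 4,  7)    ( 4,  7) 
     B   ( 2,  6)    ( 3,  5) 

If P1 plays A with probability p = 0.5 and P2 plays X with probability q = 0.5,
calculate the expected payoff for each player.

E[P1] = 3.25, E[P2] = 6.25

Work:
E[P1] = p·q·π₁(A,X) + p·(1-q)·π₁(A,Y) + (1-p)·q·π₁(B,X) + (1-p)·(1-q)·π₁(B,Y)
= 0.5·0.5·4 + 0.5·0.5·4 + 0.5·0.5·2 + 0.5·0.5·3
= 3.25

E[P2] = 6.25 (similar calculation)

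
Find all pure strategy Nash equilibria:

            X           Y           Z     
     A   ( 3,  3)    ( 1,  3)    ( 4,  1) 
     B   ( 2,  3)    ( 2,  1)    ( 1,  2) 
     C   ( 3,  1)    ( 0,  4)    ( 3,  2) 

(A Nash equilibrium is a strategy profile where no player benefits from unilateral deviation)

Nash equilibrium: (A, X)

Work:
Best responses:
  P1 vs X: payoffs [3, 2, 3] → best response A/C (payoff 3)
  P1 vs Y: payoffs [1, 2, 0] → best response B (payoff 2)
  P1 vs Z: payoffs [4, 1, 3] → best response A (payoff 4)
  P2 vs A: payoffs [3, 3, 1] → best response X/Y (payoff 3)
  P2 vs B: payoffs [3, 1, 2] → best response X (payoff 3)
  P2 vs C: payoffs [1, 4, 2] → best response Y (payoff 4)
Mutual best responses: (A,X) → Nash equilibria.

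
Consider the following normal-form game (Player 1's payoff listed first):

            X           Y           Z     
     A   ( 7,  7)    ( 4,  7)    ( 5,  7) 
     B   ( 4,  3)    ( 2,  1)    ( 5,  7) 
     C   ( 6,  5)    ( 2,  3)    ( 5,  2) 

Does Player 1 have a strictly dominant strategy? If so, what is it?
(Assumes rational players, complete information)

No strictly dominant strategy exists for Player 1

Work:
A strategy strictly dominates another if it gives a strictly higher payoff against every opponent action. Compare each pair of P1's strategies column-by-column:
  A vs B: [7 vs 4, 4 vs 2, 5 vs 5] → A does not strictly dominate B (column Z: 5 ≤ 5)
  A vs C: [7 vs 6, 4 vs 2, 5 vs 5] → A does not strictly dominate C (column Z: 5 ≤ 5)
  B vs A: [4 vs 7, 2 vs 4, 5 vs 5] → B does not strictly dominate A (column X: 4 ≤ 7)
  B vs C: [4 vs 6, 2 vs 2, 5 vs 5] → B does not strictly dominate C (column X: 4 ≤ 6)
  C vs A: [6 vs 7, 2 vs 4, 5 vs 5] → C does not strictly dominate A (column X: 6 ≤ 7)
  C vs B: [6 vs 4, 2 vs 2, 5 vs 5] → C does not strictly dominate B (column Y: 2 ≤ 2)
No single strategy strictly dominates all others → no strictly dominant strategy.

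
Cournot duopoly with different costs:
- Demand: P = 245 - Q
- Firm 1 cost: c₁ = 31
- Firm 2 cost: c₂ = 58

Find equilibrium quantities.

q₁* = 80.33, q₂* = 53.33

Work:
Reaction: q₁ = (245 - 31 - q₂)/2
Reaction: q₂ = (245 - 58 - q₁)/2
Solve simultaneously:
q₁* = (245 - 2×31 + 58)/3 = 80.33
q₂* = (245 - 2×58 + 31)/3 = 53.33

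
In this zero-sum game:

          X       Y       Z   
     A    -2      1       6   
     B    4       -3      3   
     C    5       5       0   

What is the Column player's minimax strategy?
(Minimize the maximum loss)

Column should play X or Y (all achieve the minimum), value = 5

Work:
Column player minimizes Row's maximum payoff:
Column X: max payoff to Row = 5
Column Y: max payoff to Row = 5
Column Z: max payoff to Row = 6
Minimum is 5, achieved by columns X, Y (tied).
Each of X or Y is a minimax strategy.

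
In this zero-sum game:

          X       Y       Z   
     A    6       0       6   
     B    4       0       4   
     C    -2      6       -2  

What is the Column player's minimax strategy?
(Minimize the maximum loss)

Column should play X or Y or Z (all achieve the minimum), value = 6

Work:
Column player minimizes Row's maximum payoff:
Column X: max payoff to Row = 6
Column Y: max payoff to Row = 6
Column Z: max payoff to Row = 6
Minimum is 6, achieved by columns X, Y, Z (tied).
Each of X or Y or Z is a minimax strategy.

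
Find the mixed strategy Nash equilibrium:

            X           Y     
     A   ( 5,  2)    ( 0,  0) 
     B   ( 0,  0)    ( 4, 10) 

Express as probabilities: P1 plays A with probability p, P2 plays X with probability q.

p = 0.8333, q = 0.4444

Work:
Find probabilities that make opponent indifferent:
P2 chooses q to make P1 indifferent between A and B
P1 chooses p to make P2 indifferent between X and Y
Mixed NE: P1 plays (A: 0.8333, B: 0.1667), P2 plays (X: 0.4444, Y: 0.5556)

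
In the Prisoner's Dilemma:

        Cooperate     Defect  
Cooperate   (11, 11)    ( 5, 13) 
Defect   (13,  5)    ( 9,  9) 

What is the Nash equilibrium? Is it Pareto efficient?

(Defect, Defect) is NE; not Pareto efficient

Work:
Defect dominates Cooperate for both players:
If P2 cooperates: Defect (13) > Cooperate (11)
If P2 defects: Defect (9) > Cooperate (5)
NE: (Defect, Defect) with payoff (9, 9)
But (Cooperate, Cooperate) = (11, 11) Pareto dominates (9, 9)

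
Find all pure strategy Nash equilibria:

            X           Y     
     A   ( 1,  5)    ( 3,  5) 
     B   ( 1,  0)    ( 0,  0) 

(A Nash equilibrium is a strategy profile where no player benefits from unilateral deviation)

Nash equilibrium: (A, X), (A, Y), (B, X)

Work:
Best responses:
  P1 vs X: payoffs [1, 1] → best response A/B (payoff 1)
  P1 vs Y: payoffs [3, 0] → best response A (payoff 3)
  P2 vs A: payoffs [5, 5] → best response X/Y (payoff 5)
  P2 vs B: payoffs [0, 0] → best response X/Y (payoff 0)
Mutual best responses: (A,X), (A,Y), (B,X) → Nash equilibria.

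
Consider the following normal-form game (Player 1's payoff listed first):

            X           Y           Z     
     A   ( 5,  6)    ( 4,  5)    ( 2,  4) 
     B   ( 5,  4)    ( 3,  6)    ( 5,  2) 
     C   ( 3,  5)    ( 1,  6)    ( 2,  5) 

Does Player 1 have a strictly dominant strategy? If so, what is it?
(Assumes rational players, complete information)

No strictly dominant strategy exists for Player 1

Work:
A strategy strictly dominates another if it gives a strictly higher payoff against every opponent action. Compare each pair of P1's strategies column-by-column:
  A vs B: [5 vs 5, 4 vs 3, 2 vs 5] → A does not strictly dominate B (column X: 5 ≤ 5)
  A vs C: [5 vs 3, 4 vs 1, 2 vs 2] → A does not strictly dominate C (column Z: 2 ≤ 2)
  B vs A: [5 vs 5, 3 vs 4, 5 vs 2] → B does not strictly dominate A (column X: 5 ≤ 5)
  B vs C: [5 vs 3, 3 vs 1, 5 vs 2] → B strictly dominates C
  C vs A: [3 vs 5, 1 vs 4, 2 vs 2] → C does not strictly dominate A (column X: 3 ≤ 5)
  C vs B: [3 vs 5, 1 vs 3, 2 vs 5] → C does not strictly dominate B (column X: 3 ≤ 5)
No single strategy strictly dominates all others → no strictly dominant strategy.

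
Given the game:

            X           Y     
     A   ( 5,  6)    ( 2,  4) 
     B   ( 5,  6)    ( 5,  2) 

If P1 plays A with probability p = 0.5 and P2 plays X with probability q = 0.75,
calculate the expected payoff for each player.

E[P1] = 4.625, E[P2] = 5.25

Work:
E[P1] = p·q·π₁(A,X) + p·(1-q)·π₁(A,Y) + (1-p)·q·π₁(B,X) + (1-p)·(1-q)·π₁(B,Y)
= 0.5·0.75·5 + 0.5·0.25·2 + 0.5·0.75·5 + 0.5·0.25·5
= 4.625

E[P2] = 5.25 (similar calculation)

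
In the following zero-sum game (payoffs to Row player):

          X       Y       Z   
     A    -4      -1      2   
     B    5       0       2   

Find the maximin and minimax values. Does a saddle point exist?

Maximin = 0, Minimax = 0, Saddle: True

Work:
Row minimums: [-4, 0] → maximin = 0
Column maximums: [5, 0, 2] → minimax = 0
Saddle point exists! Game value = 0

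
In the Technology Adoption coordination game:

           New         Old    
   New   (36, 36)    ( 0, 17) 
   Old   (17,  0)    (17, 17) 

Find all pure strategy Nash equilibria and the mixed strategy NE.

Pure NE: (New, New) and (Old, Old); Mixed NE: p = 0.4722, q = 0.4722

Work:
Check pure NE:
(New, New): (36, 36) - no unilateral deviation beneficial
(Old, Old): (17, 17) - no unilateral deviation beneficial
Mixed NE: P1 plays New with p = 0.4722, P2 plays New with q = 0.4722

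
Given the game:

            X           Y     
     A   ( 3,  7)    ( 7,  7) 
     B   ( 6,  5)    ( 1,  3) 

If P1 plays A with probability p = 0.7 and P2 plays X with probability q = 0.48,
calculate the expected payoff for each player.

E[P1] = 4.576, E[P2] = 6.088

Work:
E[P1] = p·q·π₁(A,X) + p·(1-q)·π₁(A,Y) + (1-p)·q·π₁(B,X) + (1-p)·(1-q)·π₁(B,Y)
= 0.7·0.48·3 + 0.7·0.52·7 + 0.3·0.48·6 + 0.3·0.52·1
= 4.576

E[P2] = 6.088 (similar calculation)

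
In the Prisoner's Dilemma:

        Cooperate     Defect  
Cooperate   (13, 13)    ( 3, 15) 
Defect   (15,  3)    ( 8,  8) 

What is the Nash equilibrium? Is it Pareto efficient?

(Defect, Defect) is NE; not Pareto efficient

Work:
Defect dominates Cooperate for both players:
If P2 cooperates: Defect (15) > Cooperate (13)
If P2 defects: Defect (8) > Cooperate (3)
NE: (Defect, Defect) with payoff (8, 8)
But (Cooperate, Cooperate) = (13, 13) Pareto dominates (8, 8)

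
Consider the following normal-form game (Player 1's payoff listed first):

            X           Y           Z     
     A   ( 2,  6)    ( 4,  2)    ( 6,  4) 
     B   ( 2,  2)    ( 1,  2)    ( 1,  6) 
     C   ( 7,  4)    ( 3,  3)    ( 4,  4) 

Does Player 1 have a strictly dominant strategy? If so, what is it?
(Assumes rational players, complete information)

No strictly dominant strategy exists for Player 1

Work:
A strategy strictly dominates another if it gives a strictly higher payoff against every opponent action. Compare each pair of P1's strategies column-by-column:
  A vs B: [2 vs 2, 4 vs 1, 6 vs 1] → A does not strictly dominate B (column X: 2 ≤ 2)
  A vs C: [2 vs 7, 4 vs 3, 6 vs 4] → A does not strictly dominate C (column X: 2 ≤ 7)
  B vs A: [2 vs 2, 1 vs 4, 1 vs 6] → B does not strictly dominate A (column X: 2 ≤ 2)
  B vs C: [2 vs 7, 1 vs 3, 1 vs 4] → B does not strictly dominate C (column X: 2 ≤ 7)
  C vs A: [7 vs 2, 3 vs 4, 4 vs 6] → C does not strictly dominate A (column Y: 3 ≤ 4)
  C vs B: [7 vs 2, 3 vs 1, 4 vs 1] → C strictly dominates B
No single strategy strictly dominates all others → no strictly dominant strategy.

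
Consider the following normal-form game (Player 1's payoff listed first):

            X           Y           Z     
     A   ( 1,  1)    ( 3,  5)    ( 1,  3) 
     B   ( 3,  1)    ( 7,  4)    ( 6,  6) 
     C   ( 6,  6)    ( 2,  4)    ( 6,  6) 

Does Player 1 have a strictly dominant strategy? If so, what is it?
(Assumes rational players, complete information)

No strictly dominant strategy exists for Player 1

Work:
A strategy strictly dominates another if it gives a strictly higher payoff against every opponent action. Compare each pair of P1's strategies column-by-column:
  A vs B: [1 vs 3, 3 vs 7, 1 vs 6] → A does not strictly dominate B (column X: 1 ≤ 3)
  A vs C: [1 vs 6, 3 vs 2, 1 vs 6] → A does not strictly dominate C (column X: 1 ≤ 6)
  B vs A: [3 vs 1, 7 vs 3, 6 vs 1] → B strictly dominates A
  B vs C: [3 vs 6, 7 vs 2, 6 vs 6] → B does not strictly dominate C (column X: 3 ≤ 6)
  C vs A: [6 vs 1, 2 vs 3, 6 vs 1] → C does not strictly dominate A (column Y: 2 ≤ 3)
  C vs B: [6 vs 3, 2 vs 7, 6 vs 6] → C does not strictly dominate B (column Y: 2 ≤ 7)
No single strategy strictly dominates all others → no strictly dominant strategy.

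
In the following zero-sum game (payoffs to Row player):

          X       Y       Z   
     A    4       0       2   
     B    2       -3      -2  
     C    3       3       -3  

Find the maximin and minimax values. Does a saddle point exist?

Maximin = 0, Minimax = 2, Saddle: False

Work:
Row minimums: [0, -3, -3] → maximin = 0
Column maximums: [4, 3, 2] → minimax = 2
No saddle point (maximin ≠ minimax). Mixed strategy needed.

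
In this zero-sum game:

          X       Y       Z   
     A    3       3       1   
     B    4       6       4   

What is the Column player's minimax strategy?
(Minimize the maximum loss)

Column should play X or Z (all achieve the minimum), value = 4

Work:
Column player minimizes Row's maximum payoff:
Column X: max payoff to Row = 4
Column Y: max payoff to Row = 6
Column Z: max payoff to Row = 4
Minimum is 4, achieved by columns X, Z (tied).
Each of X or Z is a minimax strategy.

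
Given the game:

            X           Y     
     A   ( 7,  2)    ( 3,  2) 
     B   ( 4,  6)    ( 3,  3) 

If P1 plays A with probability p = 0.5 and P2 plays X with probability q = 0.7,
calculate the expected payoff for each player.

E[P1] = 4.75, E[P2] = 3.55

Work:
E[P1] = p·q·π₁(A,X) + p·(1-q)·π₁(A,Y) + (1-p)·q·π₁(B,X) + (1-p)·(1-q)·π₁(B,Y)
= 0.5·0.7·7 + 0.5·0.3·3 + 0.5·0.7·4 + 0.5·0.3·3
= 4.75

E[P2] = 3.55 (similar calculation)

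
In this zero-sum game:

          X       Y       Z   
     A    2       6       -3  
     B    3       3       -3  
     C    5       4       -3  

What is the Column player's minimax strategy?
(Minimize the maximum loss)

Column should play Z, value = -3

Work:
Column player minimizes Row's maximum payoff:
Column X: max payoff to Row = 5
Column Y: max payoff to Row = 6
Column Z: max payoff to Row = -3
Minimum is -3, achieved by column Z.
Minimax strategy: Z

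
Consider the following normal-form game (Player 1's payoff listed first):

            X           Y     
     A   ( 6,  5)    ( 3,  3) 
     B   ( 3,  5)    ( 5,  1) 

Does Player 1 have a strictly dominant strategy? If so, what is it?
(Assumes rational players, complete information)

No strictly dominant strategy exists for Player 1

Work:
A strategy strictly dominates another if it gives a strictly higher payoff against every opponent action. Compare each pair of P1's strategies column-by-column:
  A vs B: [6 vs 3, 3 vs 5] → A does not strictly dominate B (column Y: 3 ≤ 5)
  B vs A: [3 vs 6, 5 vs 3] → B does not strictly dominate A (column X: 3 ≤ 6)
No single strategy strictly dominates all others → no strictly dominant strategy.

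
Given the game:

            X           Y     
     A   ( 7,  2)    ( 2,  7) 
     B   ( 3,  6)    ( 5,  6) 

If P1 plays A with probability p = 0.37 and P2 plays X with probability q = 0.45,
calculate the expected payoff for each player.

E[P1] = 4.1555, E[P2] = 5.5375

Work:
E[P1] = p·q·π₁(A,X) + p·(1-q)·π₁(A,Y) + (1-p)·q·π₁(B,X) + (1-p)·(1-q)·π₁(B,Y)
= 0.37·0.45·7 + 0.37·0.55·2 + 0.63·0.45·3 + 0.63·0.55·5
= 4.1555

E[P2] = 5.5375 (similar calculation)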